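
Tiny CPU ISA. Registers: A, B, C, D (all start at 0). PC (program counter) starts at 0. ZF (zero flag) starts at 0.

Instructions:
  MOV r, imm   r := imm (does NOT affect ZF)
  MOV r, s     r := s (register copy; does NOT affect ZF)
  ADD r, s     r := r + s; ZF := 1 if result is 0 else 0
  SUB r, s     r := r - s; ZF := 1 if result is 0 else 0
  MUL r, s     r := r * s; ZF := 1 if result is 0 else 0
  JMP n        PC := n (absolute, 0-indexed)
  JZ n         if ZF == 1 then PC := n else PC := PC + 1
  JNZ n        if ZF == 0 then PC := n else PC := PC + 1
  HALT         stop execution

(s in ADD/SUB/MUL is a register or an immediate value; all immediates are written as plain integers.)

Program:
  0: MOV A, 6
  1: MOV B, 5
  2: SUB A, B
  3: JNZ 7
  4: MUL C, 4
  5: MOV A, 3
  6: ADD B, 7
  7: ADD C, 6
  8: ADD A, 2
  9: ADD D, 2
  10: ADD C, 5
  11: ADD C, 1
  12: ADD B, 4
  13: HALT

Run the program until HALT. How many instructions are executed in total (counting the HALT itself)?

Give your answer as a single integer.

Answer: 11

Derivation:
Step 1: PC=0 exec 'MOV A, 6'. After: A=6 B=0 C=0 D=0 ZF=0 PC=1
Step 2: PC=1 exec 'MOV B, 5'. After: A=6 B=5 C=0 D=0 ZF=0 PC=2
Step 3: PC=2 exec 'SUB A, B'. After: A=1 B=5 C=0 D=0 ZF=0 PC=3
Step 4: PC=3 exec 'JNZ 7'. After: A=1 B=5 C=0 D=0 ZF=0 PC=7
Step 5: PC=7 exec 'ADD C, 6'. After: A=1 B=5 C=6 D=0 ZF=0 PC=8
Step 6: PC=8 exec 'ADD A, 2'. After: A=3 B=5 C=6 D=0 ZF=0 PC=9
Step 7: PC=9 exec 'ADD D, 2'. After: A=3 B=5 C=6 D=2 ZF=0 PC=10
Step 8: PC=10 exec 'ADD C, 5'. After: A=3 B=5 C=11 D=2 ZF=0 PC=11
Step 9: PC=11 exec 'ADD C, 1'. After: A=3 B=5 C=12 D=2 ZF=0 PC=12
Step 10: PC=12 exec 'ADD B, 4'. After: A=3 B=9 C=12 D=2 ZF=0 PC=13
Step 11: PC=13 exec 'HALT'. After: A=3 B=9 C=12 D=2 ZF=0 PC=13 HALTED
Total instructions executed: 11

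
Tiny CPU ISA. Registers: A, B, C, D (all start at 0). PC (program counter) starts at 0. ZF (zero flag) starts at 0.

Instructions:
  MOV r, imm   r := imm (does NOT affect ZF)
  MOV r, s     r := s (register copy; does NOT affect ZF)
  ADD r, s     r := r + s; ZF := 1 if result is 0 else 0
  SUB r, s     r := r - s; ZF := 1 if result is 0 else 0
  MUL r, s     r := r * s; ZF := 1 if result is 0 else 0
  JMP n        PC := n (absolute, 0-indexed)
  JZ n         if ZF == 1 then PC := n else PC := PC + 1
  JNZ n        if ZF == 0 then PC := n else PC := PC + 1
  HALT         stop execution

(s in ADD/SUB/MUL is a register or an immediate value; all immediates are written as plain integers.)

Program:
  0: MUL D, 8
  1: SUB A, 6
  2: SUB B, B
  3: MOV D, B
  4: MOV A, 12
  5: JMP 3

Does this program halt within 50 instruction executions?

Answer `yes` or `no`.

Step 1: PC=0 exec 'MUL D, 8'. After: A=0 B=0 C=0 D=0 ZF=1 PC=1
Step 2: PC=1 exec 'SUB A, 6'. After: A=-6 B=0 C=0 D=0 ZF=0 PC=2
Step 3: PC=2 exec 'SUB B, B'. After: A=-6 B=0 C=0 D=0 ZF=1 PC=3
Step 4: PC=3 exec 'MOV D, B'. After: A=-6 B=0 C=0 D=0 ZF=1 PC=4
Step 5: PC=4 exec 'MOV A, 12'. After: A=12 B=0 C=0 D=0 ZF=1 PC=5
Step 6: PC=5 exec 'JMP 3'. After: A=12 B=0 C=0 D=0 ZF=1 PC=3
Step 7: PC=3 exec 'MOV D, B'. After: A=12 B=0 C=0 D=0 ZF=1 PC=4
Step 8: PC=4 exec 'MOV A, 12'. After: A=12 B=0 C=0 D=0 ZF=1 PC=5
State after step 8 equals state after step 5: the program is in a cycle of length 3 and will never halt.

Answer: no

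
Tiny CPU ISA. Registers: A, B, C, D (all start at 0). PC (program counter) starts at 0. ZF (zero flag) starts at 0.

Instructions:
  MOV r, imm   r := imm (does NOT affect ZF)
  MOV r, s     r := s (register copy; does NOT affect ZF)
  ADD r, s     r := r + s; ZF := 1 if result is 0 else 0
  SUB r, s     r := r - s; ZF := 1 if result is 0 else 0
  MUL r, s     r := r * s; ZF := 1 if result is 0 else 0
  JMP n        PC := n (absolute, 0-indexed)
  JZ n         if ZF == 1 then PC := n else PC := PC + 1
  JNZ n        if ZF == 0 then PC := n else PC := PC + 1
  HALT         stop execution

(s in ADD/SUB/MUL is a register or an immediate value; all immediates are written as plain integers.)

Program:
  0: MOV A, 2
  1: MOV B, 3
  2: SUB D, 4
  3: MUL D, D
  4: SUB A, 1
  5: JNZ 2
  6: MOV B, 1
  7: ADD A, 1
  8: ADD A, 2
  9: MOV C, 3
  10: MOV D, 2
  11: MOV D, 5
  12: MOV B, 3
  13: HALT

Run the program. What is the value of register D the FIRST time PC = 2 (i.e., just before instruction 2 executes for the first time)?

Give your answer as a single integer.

Step 1: PC=0 exec 'MOV A, 2'. After: A=2 B=0 C=0 D=0 ZF=0 PC=1
Step 2: PC=1 exec 'MOV B, 3'. After: A=2 B=3 C=0 D=0 ZF=0 PC=2
First time PC=2: D=0

0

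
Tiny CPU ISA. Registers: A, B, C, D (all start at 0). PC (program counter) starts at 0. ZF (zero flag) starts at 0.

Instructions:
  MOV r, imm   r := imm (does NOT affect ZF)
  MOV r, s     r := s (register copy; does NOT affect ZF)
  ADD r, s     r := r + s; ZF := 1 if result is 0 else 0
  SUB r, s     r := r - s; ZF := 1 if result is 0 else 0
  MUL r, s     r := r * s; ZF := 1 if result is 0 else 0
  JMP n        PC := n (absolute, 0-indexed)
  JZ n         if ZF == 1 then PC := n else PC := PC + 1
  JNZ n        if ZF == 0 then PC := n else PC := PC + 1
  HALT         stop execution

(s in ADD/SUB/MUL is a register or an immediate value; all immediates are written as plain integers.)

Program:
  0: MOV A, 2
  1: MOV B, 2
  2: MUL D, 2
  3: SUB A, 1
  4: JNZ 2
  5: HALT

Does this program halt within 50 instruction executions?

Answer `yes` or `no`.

Answer: yes

Derivation:
Step 1: PC=0 exec 'MOV A, 2'. After: A=2 B=0 C=0 D=0 ZF=0 PC=1
Step 2: PC=1 exec 'MOV B, 2'. After: A=2 B=2 C=0 D=0 ZF=0 PC=2
Step 3: PC=2 exec 'MUL D, 2'. After: A=2 B=2 C=0 D=0 ZF=1 PC=3
Step 4: PC=3 exec 'SUB A, 1'. After: A=1 B=2 C=0 D=0 ZF=0 PC=4
Step 5: PC=4 exec 'JNZ 2'. After: A=1 B=2 C=0 D=0 ZF=0 PC=2
Step 6: PC=2 exec 'MUL D, 2'. After: A=1 B=2 C=0 D=0 ZF=1 PC=3
Step 7: PC=3 exec 'SUB A, 1'. After: A=0 B=2 C=0 D=0 ZF=1 PC=4
Step 8: PC=4 exec 'JNZ 2'. After: A=0 B=2 C=0 D=0 ZF=1 PC=5
Step 9: PC=5 exec 'HALT'. After: A=0 B=2 C=0 D=0 ZF=1 PC=5 HALTED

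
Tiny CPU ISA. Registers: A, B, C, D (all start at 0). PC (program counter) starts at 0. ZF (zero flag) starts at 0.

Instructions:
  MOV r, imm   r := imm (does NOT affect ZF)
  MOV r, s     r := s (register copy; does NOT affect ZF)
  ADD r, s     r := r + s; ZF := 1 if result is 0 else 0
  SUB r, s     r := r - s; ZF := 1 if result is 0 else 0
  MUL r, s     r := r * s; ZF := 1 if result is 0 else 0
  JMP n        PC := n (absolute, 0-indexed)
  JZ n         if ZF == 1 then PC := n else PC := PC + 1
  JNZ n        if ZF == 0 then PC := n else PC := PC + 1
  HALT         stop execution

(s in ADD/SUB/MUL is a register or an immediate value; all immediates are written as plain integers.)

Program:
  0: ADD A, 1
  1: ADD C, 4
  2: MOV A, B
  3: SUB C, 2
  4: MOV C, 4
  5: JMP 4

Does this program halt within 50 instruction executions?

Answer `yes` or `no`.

Step 1: PC=0 exec 'ADD A, 1'. After: A=1 B=0 C=0 D=0 ZF=0 PC=1
Step 2: PC=1 exec 'ADD C, 4'. After: A=1 B=0 C=4 D=0 ZF=0 PC=2
Step 3: PC=2 exec 'MOV A, B'. After: A=0 B=0 C=4 D=0 ZF=0 PC=3
Step 4: PC=3 exec 'SUB C, 2'. After: A=0 B=0 C=2 D=0 ZF=0 PC=4
Step 5: PC=4 exec 'MOV C, 4'. After: A=0 B=0 C=4 D=0 ZF=0 PC=5
Step 6: PC=5 exec 'JMP 4'. After: A=0 B=0 C=4 D=0 ZF=0 PC=4
Step 7: PC=4 exec 'MOV C, 4'. After: A=0 B=0 C=4 D=0 ZF=0 PC=5
State after step 7 equals state after step 5: the program is in a cycle of length 2 and will never halt.

Answer: no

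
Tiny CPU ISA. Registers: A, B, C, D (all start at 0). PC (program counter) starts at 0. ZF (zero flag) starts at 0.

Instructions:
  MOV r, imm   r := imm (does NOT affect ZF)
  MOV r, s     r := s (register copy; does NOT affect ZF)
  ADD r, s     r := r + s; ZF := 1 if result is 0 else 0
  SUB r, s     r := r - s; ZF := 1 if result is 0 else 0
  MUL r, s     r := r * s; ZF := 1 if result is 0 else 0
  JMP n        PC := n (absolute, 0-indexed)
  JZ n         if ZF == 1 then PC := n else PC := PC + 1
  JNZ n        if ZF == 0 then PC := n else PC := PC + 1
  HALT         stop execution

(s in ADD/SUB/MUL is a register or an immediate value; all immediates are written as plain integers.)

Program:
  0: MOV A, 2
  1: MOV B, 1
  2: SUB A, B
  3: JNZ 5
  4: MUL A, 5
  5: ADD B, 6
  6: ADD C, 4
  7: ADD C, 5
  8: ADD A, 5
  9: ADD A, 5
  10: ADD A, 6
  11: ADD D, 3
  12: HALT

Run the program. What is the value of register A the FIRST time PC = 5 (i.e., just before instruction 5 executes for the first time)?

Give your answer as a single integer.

Step 1: PC=0 exec 'MOV A, 2'. After: A=2 B=0 C=0 D=0 ZF=0 PC=1
Step 2: PC=1 exec 'MOV B, 1'. After: A=2 B=1 C=0 D=0 ZF=0 PC=2
Step 3: PC=2 exec 'SUB A, B'. After: A=1 B=1 C=0 D=0 ZF=0 PC=3
Step 4: PC=3 exec 'JNZ 5'. After: A=1 B=1 C=0 D=0 ZF=0 PC=5
First time PC=5: A=1

1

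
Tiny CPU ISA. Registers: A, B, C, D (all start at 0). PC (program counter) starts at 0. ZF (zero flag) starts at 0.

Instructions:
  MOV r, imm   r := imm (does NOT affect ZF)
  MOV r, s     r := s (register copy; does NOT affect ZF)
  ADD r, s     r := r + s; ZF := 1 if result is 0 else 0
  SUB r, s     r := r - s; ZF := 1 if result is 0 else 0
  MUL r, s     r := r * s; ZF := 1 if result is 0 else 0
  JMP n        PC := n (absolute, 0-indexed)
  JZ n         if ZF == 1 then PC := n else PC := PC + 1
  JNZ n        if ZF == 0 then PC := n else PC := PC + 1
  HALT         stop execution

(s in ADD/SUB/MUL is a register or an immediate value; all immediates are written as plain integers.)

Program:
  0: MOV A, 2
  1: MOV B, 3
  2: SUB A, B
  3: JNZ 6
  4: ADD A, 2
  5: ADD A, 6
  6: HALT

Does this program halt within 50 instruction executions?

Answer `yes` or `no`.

Step 1: PC=0 exec 'MOV A, 2'. After: A=2 B=0 C=0 D=0 ZF=0 PC=1
Step 2: PC=1 exec 'MOV B, 3'. After: A=2 B=3 C=0 D=0 ZF=0 PC=2
Step 3: PC=2 exec 'SUB A, B'. After: A=-1 B=3 C=0 D=0 ZF=0 PC=3
Step 4: PC=3 exec 'JNZ 6'. After: A=-1 B=3 C=0 D=0 ZF=0 PC=6
Step 5: PC=6 exec 'HALT'. After: A=-1 B=3 C=0 D=0 ZF=0 PC=6 HALTED

Answer: yes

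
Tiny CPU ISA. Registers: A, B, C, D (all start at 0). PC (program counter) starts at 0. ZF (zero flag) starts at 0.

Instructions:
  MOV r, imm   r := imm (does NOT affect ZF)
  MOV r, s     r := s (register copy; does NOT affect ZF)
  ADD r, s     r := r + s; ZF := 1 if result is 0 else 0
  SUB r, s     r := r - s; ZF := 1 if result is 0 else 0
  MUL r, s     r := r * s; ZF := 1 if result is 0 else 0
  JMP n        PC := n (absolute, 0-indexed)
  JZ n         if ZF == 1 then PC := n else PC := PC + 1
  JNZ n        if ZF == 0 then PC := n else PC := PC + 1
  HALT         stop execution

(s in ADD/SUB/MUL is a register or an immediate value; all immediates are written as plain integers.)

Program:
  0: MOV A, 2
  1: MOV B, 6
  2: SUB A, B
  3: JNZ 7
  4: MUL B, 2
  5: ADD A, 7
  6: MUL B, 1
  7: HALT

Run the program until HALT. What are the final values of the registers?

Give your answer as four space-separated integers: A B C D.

Step 1: PC=0 exec 'MOV A, 2'. After: A=2 B=0 C=0 D=0 ZF=0 PC=1
Step 2: PC=1 exec 'MOV B, 6'. After: A=2 B=6 C=0 D=0 ZF=0 PC=2
Step 3: PC=2 exec 'SUB A, B'. After: A=-4 B=6 C=0 D=0 ZF=0 PC=3
Step 4: PC=3 exec 'JNZ 7'. After: A=-4 B=6 C=0 D=0 ZF=0 PC=7
Step 5: PC=7 exec 'HALT'. After: A=-4 B=6 C=0 D=0 ZF=0 PC=7 HALTED

Answer: -4 6 0 0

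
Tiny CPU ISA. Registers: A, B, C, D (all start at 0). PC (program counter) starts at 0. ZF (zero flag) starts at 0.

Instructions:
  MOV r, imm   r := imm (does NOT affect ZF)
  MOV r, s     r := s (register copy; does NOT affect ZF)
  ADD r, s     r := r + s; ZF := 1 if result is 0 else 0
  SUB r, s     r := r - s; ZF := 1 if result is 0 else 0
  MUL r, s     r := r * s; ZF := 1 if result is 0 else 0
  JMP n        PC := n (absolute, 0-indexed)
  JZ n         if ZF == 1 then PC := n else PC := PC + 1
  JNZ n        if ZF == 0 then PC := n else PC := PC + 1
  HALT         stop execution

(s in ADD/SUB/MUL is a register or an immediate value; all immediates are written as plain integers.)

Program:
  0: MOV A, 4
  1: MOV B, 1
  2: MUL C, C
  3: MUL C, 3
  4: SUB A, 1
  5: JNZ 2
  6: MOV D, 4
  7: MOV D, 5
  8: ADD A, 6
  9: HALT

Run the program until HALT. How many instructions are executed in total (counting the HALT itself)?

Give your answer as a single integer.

Answer: 22

Derivation:
Step 1: PC=0 exec 'MOV A, 4'. After: A=4 B=0 C=0 D=0 ZF=0 PC=1
Step 2: PC=1 exec 'MOV B, 1'. After: A=4 B=1 C=0 D=0 ZF=0 PC=2
Step 3: PC=2 exec 'MUL C, C'. After: A=4 B=1 C=0 D=0 ZF=1 PC=3
Step 4: PC=3 exec 'MUL C, 3'. After: A=4 B=1 C=0 D=0 ZF=1 PC=4
Step 5: PC=4 exec 'SUB A, 1'. After: A=3 B=1 C=0 D=0 ZF=0 PC=5
Step 6: PC=5 exec 'JNZ 2'. After: A=3 B=1 C=0 D=0 ZF=0 PC=2
Step 7: PC=2 exec 'MUL C, C'. After: A=3 B=1 C=0 D=0 ZF=1 PC=3
Step 8: PC=3 exec 'MUL C, 3'. After: A=3 B=1 C=0 D=0 ZF=1 PC=4
Step 9: PC=4 exec 'SUB A, 1'. After: A=2 B=1 C=0 D=0 ZF=0 PC=5
Step 10: PC=5 exec 'JNZ 2'. After: A=2 B=1 C=0 D=0 ZF=0 PC=2
Step 11: PC=2 exec 'MUL C, C'. After: A=2 B=1 C=0 D=0 ZF=1 PC=3
Step 12: PC=3 exec 'MUL C, 3'. After: A=2 B=1 C=0 D=0 ZF=1 PC=4
Step 13: PC=4 exec 'SUB A, 1'. After: A=1 B=1 C=0 D=0 ZF=0 PC=5
Step 14: PC=5 exec 'JNZ 2'. After: A=1 B=1 C=0 D=0 ZF=0 PC=2
Step 15: PC=2 exec 'MUL C, C'. After: A=1 B=1 C=0 D=0 ZF=1 PC=3
Step 16: PC=3 exec 'MUL C, 3'. After: A=1 B=1 C=0 D=0 ZF=1 PC=4
Step 17: PC=4 exec 'SUB A, 1'. After: A=0 B=1 C=0 D=0 ZF=1 PC=5
Step 18: PC=5 exec 'JNZ 2'. After: A=0 B=1 C=0 D=0 ZF=1 PC=6
Step 19: PC=6 exec 'MOV D, 4'. After: A=0 B=1 C=0 D=4 ZF=1 PC=7
Step 20: PC=7 exec 'MOV D, 5'. After: A=0 B=1 C=0 D=5 ZF=1 PC=8
Step 21: PC=8 exec 'ADD A, 6'. After: A=6 B=1 C=0 D=5 ZF=0 PC=9
Step 22: PC=9 exec 'HALT'. After: A=6 B=1 C=0 D=5 ZF=0 PC=9 HALTED
Total instructions executed: 22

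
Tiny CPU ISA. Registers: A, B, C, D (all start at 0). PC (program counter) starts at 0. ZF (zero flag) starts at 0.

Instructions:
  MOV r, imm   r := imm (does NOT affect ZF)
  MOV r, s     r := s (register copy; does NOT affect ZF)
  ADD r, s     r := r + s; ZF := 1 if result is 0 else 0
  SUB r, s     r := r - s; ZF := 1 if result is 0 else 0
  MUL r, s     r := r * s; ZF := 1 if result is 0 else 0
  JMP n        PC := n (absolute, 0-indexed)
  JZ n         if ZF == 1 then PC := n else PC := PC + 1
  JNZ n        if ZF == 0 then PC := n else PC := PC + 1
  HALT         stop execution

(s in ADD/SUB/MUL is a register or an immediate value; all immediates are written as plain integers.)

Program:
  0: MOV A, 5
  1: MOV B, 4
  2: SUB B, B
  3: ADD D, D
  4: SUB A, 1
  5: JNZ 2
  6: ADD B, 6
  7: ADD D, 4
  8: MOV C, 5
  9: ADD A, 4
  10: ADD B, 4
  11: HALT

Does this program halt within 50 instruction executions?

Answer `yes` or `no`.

Answer: yes

Derivation:
Step 1: PC=0 exec 'MOV A, 5'. After: A=5 B=0 C=0 D=0 ZF=0 PC=1
Step 2: PC=1 exec 'MOV B, 4'. After: A=5 B=4 C=0 D=0 ZF=0 PC=2
Step 3: PC=2 exec 'SUB B, B'. After: A=5 B=0 C=0 D=0 ZF=1 PC=3
Step 4: PC=3 exec 'ADD D, D'. After: A=5 B=0 C=0 D=0 ZF=1 PC=4
Step 5: PC=4 exec 'SUB A, 1'. After: A=4 B=0 C=0 D=0 ZF=0 PC=5
Step 6: PC=5 exec 'JNZ 2'. After: A=4 B=0 C=0 D=0 ZF=0 PC=2
Step 7: PC=2 exec 'SUB B, B'. After: A=4 B=0 C=0 D=0 ZF=1 PC=3
Step 8: PC=3 exec 'ADD D, D'. After: A=4 B=0 C=0 D=0 ZF=1 PC=4
Step 9: PC=4 exec 'SUB A, 1'. After: A=3 B=0 C=0 D=0 ZF=0 PC=5
Step 10: PC=5 exec 'JNZ 2'. After: A=3 B=0 C=0 D=0 ZF=0 PC=2
Step 11: PC=2 exec 'SUB B, B'. After: A=3 B=0 C=0 D=0 ZF=1 PC=3
Step 12: PC=3 exec 'ADD D, D'. After: A=3 B=0 C=0 D=0 ZF=1 PC=4
Step 13: PC=4 exec 'SUB A, 1'. After: A=2 B=0 C=0 D=0 ZF=0 PC=5
Step 14: PC=5 exec 'JNZ 2'. After: A=2 B=0 C=0 D=0 ZF=0 PC=2
Step 15: PC=2 exec 'SUB B, B'. After: A=2 B=0 C=0 D=0 ZF=1 PC=3
Step 16: PC=3 exec 'ADD D, D'. After: A=2 B=0 C=0 D=0 ZF=1 PC=4
Step 17: PC=4 exec 'SUB A, 1'. After: A=1 B=0 C=0 D=0 ZF=0 PC=5
Step 18: PC=5 exec 'JNZ 2'. After: A=1 B=0 C=0 D=0 ZF=0 PC=2
Step 19: PC=2 exec 'SUB B, B'. After: A=1 B=0 C=0 D=0 ZF=1 PC=3
Step 20: PC=3 exec 'ADD D, D'. After: A=1 B=0 C=0 D=0 ZF=1 PC=4
Step 21: PC=4 exec 'SUB A, 1'. After: A=0 B=0 C=0 D=0 ZF=1 PC=5
Step 22: PC=5 exec 'JNZ 2'. After: A=0 B=0 C=0 D=0 ZF=1 PC=6
Step 23: PC=6 exec 'ADD B, 6'. After: A=0 B=6 C=0 D=0 ZF=0 PC=7
Step 24: PC=7 exec 'ADD D, 4'. After: A=0 B=6 C=0 D=4 ZF=0 PC=8
Step 25: PC=8 exec 'MOV C, 5'. After: A=0 B=6 C=5 D=4 ZF=0 PC=9
Step 26: PC=9 exec 'ADD A, 4'. After: A=4 B=6 C=5 D=4 ZF=0 PC=10
Step 27: PC=10 exec 'ADD B, 4'. After: A=4 B=10 C=5 D=4 ZF=0 PC=11
Step 28: PC=11 exec 'HALT'. After: A=4 B=10 C=5 D=4 ZF=0 PC=11 HALTED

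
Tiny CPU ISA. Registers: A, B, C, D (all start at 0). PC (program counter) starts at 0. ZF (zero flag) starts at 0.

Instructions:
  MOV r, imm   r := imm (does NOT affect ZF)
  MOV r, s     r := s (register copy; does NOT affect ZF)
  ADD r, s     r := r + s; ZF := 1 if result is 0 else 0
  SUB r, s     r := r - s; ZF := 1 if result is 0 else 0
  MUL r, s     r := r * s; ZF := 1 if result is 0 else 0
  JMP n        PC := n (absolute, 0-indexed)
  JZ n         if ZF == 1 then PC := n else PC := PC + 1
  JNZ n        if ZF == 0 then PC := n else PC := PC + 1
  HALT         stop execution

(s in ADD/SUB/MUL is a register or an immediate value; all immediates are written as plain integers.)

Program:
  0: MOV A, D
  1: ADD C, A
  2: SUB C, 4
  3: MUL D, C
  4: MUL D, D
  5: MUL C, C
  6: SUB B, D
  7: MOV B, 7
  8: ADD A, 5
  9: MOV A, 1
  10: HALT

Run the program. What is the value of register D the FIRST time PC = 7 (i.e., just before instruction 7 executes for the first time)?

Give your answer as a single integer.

Step 1: PC=0 exec 'MOV A, D'. After: A=0 B=0 C=0 D=0 ZF=0 PC=1
Step 2: PC=1 exec 'ADD C, A'. After: A=0 B=0 C=0 D=0 ZF=1 PC=2
Step 3: PC=2 exec 'SUB C, 4'. After: A=0 B=0 C=-4 D=0 ZF=0 PC=3
Step 4: PC=3 exec 'MUL D, C'. After: A=0 B=0 C=-4 D=0 ZF=1 PC=4
Step 5: PC=4 exec 'MUL D, D'. After: A=0 B=0 C=-4 D=0 ZF=1 PC=5
Step 6: PC=5 exec 'MUL C, C'. After: A=0 B=0 C=16 D=0 ZF=0 PC=6
Step 7: PC=6 exec 'SUB B, D'. After: A=0 B=0 C=16 D=0 ZF=1 PC=7
First time PC=7: D=0

0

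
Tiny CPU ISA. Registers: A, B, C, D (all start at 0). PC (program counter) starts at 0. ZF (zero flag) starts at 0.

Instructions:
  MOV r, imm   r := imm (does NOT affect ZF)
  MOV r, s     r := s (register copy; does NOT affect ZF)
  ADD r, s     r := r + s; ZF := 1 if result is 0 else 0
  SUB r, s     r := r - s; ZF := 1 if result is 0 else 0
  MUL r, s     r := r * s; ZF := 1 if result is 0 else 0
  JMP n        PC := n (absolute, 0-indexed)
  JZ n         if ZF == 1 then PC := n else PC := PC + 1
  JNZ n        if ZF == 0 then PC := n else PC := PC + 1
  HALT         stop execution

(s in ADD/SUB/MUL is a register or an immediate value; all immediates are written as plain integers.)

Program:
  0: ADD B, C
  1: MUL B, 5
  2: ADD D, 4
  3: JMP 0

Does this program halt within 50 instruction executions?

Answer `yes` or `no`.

Answer: no

Derivation:
Step 1: PC=0 exec 'ADD B, C'. After: A=0 B=0 C=0 D=0 ZF=1 PC=1
Step 2: PC=1 exec 'MUL B, 5'. After: A=0 B=0 C=0 D=0 ZF=1 PC=2
Step 3: PC=2 exec 'ADD D, 4'. After: A=0 B=0 C=0 D=4 ZF=0 PC=3
Step 4: PC=3 exec 'JMP 0'. After: A=0 B=0 C=0 D=4 ZF=0 PC=0
Step 5: PC=0 exec 'ADD B, C'. After: A=0 B=0 C=0 D=4 ZF=1 PC=1
Step 6: PC=1 exec 'MUL B, 5'. After: A=0 B=0 C=0 D=4 ZF=1 PC=2
Step 7: PC=2 exec 'ADD D, 4'. After: A=0 B=0 C=0 D=8 ZF=0 PC=3
Step 8: PC=3 exec 'JMP 0'. After: A=0 B=0 C=0 D=8 ZF=0 PC=0
Step 9: PC=0 exec 'ADD B, C'. After: A=0 B=0 C=0 D=8 ZF=1 PC=1
Step 10: PC=1 exec 'MUL B, 5'. After: A=0 B=0 C=0 D=8 ZF=1 PC=2
Step 11: PC=2 exec 'ADD D, 4'. After: A=0 B=0 C=0 D=12 ZF=0 PC=3
Step 12: PC=3 exec 'JMP 0'. After: A=0 B=0 C=0 D=12 ZF=0 PC=0
Step 13: PC=0 exec 'ADD B, C'. After: A=0 B=0 C=0 D=12 ZF=1 PC=1
Step 14: PC=1 exec 'MUL B, 5'. After: A=0 B=0 C=0 D=12 ZF=1 PC=2
Step 15: PC=2 exec 'ADD D, 4'. After: A=0 B=0 C=0 D=16 ZF=0 PC=3
After 50 steps: not halted. PC revisits the same instructions with no path to HALT; will never halt.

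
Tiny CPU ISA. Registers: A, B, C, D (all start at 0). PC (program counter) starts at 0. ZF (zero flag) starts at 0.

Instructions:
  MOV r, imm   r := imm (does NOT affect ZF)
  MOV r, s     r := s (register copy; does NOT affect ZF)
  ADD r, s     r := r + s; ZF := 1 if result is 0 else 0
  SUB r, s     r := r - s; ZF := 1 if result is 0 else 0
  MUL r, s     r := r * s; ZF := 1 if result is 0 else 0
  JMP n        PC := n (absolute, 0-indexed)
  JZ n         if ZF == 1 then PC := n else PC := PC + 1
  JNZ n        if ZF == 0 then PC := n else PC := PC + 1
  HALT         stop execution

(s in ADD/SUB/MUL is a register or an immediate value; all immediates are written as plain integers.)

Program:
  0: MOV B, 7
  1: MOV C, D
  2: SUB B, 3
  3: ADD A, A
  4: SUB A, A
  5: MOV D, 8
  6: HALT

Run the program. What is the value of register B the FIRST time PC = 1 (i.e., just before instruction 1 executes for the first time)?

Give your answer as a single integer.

Step 1: PC=0 exec 'MOV B, 7'. After: A=0 B=7 C=0 D=0 ZF=0 PC=1
First time PC=1: B=7

7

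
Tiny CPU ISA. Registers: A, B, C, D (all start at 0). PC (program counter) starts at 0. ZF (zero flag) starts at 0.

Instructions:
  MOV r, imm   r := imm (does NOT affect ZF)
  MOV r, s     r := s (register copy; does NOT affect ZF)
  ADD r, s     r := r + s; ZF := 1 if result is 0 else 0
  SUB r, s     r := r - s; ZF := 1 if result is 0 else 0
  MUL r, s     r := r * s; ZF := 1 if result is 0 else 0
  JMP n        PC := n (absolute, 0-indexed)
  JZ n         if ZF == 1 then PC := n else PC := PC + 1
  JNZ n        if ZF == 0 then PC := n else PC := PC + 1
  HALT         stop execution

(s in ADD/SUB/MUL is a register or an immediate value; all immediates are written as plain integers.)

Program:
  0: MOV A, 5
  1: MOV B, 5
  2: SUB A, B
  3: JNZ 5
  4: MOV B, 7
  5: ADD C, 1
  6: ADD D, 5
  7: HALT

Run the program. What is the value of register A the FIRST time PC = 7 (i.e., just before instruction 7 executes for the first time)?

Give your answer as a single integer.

Step 1: PC=0 exec 'MOV A, 5'. After: A=5 B=0 C=0 D=0 ZF=0 PC=1
Step 2: PC=1 exec 'MOV B, 5'. After: A=5 B=5 C=0 D=0 ZF=0 PC=2
Step 3: PC=2 exec 'SUB A, B'. After: A=0 B=5 C=0 D=0 ZF=1 PC=3
Step 4: PC=3 exec 'JNZ 5'. After: A=0 B=5 C=0 D=0 ZF=1 PC=4
Step 5: PC=4 exec 'MOV B, 7'. After: A=0 B=7 C=0 D=0 ZF=1 PC=5
Step 6: PC=5 exec 'ADD C, 1'. After: A=0 B=7 C=1 D=0 ZF=0 PC=6
Step 7: PC=6 exec 'ADD D, 5'. After: A=0 B=7 C=1 D=5 ZF=0 PC=7
First time PC=7: A=0

0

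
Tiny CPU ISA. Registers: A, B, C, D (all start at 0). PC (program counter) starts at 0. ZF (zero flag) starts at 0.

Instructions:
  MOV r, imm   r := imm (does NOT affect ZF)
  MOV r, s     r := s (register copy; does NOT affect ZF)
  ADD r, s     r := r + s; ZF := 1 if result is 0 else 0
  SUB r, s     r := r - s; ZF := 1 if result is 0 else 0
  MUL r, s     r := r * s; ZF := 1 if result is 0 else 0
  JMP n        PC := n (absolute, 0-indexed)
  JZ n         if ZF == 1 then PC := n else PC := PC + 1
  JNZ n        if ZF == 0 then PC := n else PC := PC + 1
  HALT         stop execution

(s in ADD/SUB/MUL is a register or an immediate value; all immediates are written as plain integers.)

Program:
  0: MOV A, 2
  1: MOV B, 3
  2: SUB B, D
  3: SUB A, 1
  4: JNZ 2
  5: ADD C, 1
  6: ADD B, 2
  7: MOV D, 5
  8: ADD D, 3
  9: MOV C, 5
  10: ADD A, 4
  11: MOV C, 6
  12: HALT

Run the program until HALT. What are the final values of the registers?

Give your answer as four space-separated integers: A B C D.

Answer: 4 5 6 8

Derivation:
Step 1: PC=0 exec 'MOV A, 2'. After: A=2 B=0 C=0 D=0 ZF=0 PC=1
Step 2: PC=1 exec 'MOV B, 3'. After: A=2 B=3 C=0 D=0 ZF=0 PC=2
Step 3: PC=2 exec 'SUB B, D'. After: A=2 B=3 C=0 D=0 ZF=0 PC=3
Step 4: PC=3 exec 'SUB A, 1'. After: A=1 B=3 C=0 D=0 ZF=0 PC=4
Step 5: PC=4 exec 'JNZ 2'. After: A=1 B=3 C=0 D=0 ZF=0 PC=2
Step 6: PC=2 exec 'SUB B, D'. After: A=1 B=3 C=0 D=0 ZF=0 PC=3
Step 7: PC=3 exec 'SUB A, 1'. After: A=0 B=3 C=0 D=0 ZF=1 PC=4
Step 8: PC=4 exec 'JNZ 2'. After: A=0 B=3 C=0 D=0 ZF=1 PC=5
Step 9: PC=5 exec 'ADD C, 1'. After: A=0 B=3 C=1 D=0 ZF=0 PC=6
Step 10: PC=6 exec 'ADD B, 2'. After: A=0 B=5 C=1 D=0 ZF=0 PC=7
Step 11: PC=7 exec 'MOV D, 5'. After: A=0 B=5 C=1 D=5 ZF=0 PC=8
Step 12: PC=8 exec 'ADD D, 3'. After: A=0 B=5 C=1 D=8 ZF=0 PC=9
Step 13: PC=9 exec 'MOV C, 5'. After: A=0 B=5 C=5 D=8 ZF=0 PC=10
Step 14: PC=10 exec 'ADD A, 4'. After: A=4 B=5 C=5 D=8 ZF=0 PC=11
Step 15: PC=11 exec 'MOV C, 6'. After: A=4 B=5 C=6 D=8 ZF=0 PC=12
Step 16: PC=12 exec 'HALT'. After: A=4 B=5 C=6 D=8 ZF=0 PC=12 HALTED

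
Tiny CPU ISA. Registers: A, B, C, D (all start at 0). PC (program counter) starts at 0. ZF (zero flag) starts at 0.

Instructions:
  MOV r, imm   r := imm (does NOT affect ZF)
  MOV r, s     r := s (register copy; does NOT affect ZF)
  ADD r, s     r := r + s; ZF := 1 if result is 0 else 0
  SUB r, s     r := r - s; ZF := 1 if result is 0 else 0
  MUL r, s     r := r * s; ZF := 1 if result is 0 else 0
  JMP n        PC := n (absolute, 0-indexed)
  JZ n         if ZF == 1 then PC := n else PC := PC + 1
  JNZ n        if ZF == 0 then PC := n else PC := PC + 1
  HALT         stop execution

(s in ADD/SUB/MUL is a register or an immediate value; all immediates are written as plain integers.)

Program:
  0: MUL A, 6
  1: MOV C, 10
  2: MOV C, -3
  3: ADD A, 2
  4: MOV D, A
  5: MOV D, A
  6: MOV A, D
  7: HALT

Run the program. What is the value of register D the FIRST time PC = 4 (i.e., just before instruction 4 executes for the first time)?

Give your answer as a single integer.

Step 1: PC=0 exec 'MUL A, 6'. After: A=0 B=0 C=0 D=0 ZF=1 PC=1
Step 2: PC=1 exec 'MOV C, 10'. After: A=0 B=0 C=10 D=0 ZF=1 PC=2
Step 3: PC=2 exec 'MOV C, -3'. After: A=0 B=0 C=-3 D=0 ZF=1 PC=3
Step 4: PC=3 exec 'ADD A, 2'. After: A=2 B=0 C=-3 D=0 ZF=0 PC=4
First time PC=4: D=0

0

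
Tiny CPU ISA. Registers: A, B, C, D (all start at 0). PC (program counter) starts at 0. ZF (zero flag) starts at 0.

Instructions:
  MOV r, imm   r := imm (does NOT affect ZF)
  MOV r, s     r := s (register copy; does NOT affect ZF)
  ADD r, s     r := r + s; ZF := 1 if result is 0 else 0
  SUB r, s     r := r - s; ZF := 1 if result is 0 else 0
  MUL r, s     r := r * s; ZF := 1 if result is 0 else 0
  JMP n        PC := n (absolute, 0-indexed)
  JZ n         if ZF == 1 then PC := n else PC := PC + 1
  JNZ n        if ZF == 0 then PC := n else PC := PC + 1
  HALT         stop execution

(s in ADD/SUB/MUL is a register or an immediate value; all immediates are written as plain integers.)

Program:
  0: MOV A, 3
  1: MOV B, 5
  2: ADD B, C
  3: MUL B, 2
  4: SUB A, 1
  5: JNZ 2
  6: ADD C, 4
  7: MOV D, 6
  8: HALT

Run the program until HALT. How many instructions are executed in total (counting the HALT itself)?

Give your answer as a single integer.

Answer: 17

Derivation:
Step 1: PC=0 exec 'MOV A, 3'. After: A=3 B=0 C=0 D=0 ZF=0 PC=1
Step 2: PC=1 exec 'MOV B, 5'. After: A=3 B=5 C=0 D=0 ZF=0 PC=2
Step 3: PC=2 exec 'ADD B, C'. After: A=3 B=5 C=0 D=0 ZF=0 PC=3
Step 4: PC=3 exec 'MUL B, 2'. After: A=3 B=10 C=0 D=0 ZF=0 PC=4
Step 5: PC=4 exec 'SUB A, 1'. After: A=2 B=10 C=0 D=0 ZF=0 PC=5
Step 6: PC=5 exec 'JNZ 2'. After: A=2 B=10 C=0 D=0 ZF=0 PC=2
Step 7: PC=2 exec 'ADD B, C'. After: A=2 B=10 C=0 D=0 ZF=0 PC=3
Step 8: PC=3 exec 'MUL B, 2'. After: A=2 B=20 C=0 D=0 ZF=0 PC=4
Step 9: PC=4 exec 'SUB A, 1'. After: A=1 B=20 C=0 D=0 ZF=0 PC=5
Step 10: PC=5 exec 'JNZ 2'. After: A=1 B=20 C=0 D=0 ZF=0 PC=2
Step 11: PC=2 exec 'ADD B, C'. After: A=1 B=20 C=0 D=0 ZF=0 PC=3
Step 12: PC=3 exec 'MUL B, 2'. After: A=1 B=40 C=0 D=0 ZF=0 PC=4
Step 13: PC=4 exec 'SUB A, 1'. After: A=0 B=40 C=0 D=0 ZF=1 PC=5
Step 14: PC=5 exec 'JNZ 2'. After: A=0 B=40 C=0 D=0 ZF=1 PC=6
Step 15: PC=6 exec 'ADD C, 4'. After: A=0 B=40 C=4 D=0 ZF=0 PC=7
Step 16: PC=7 exec 'MOV D, 6'. After: A=0 B=40 C=4 D=6 ZF=0 PC=8
Step 17: PC=8 exec 'HALT'. After: A=0 B=40 C=4 D=6 ZF=0 PC=8 HALTED
Total instructions executed: 17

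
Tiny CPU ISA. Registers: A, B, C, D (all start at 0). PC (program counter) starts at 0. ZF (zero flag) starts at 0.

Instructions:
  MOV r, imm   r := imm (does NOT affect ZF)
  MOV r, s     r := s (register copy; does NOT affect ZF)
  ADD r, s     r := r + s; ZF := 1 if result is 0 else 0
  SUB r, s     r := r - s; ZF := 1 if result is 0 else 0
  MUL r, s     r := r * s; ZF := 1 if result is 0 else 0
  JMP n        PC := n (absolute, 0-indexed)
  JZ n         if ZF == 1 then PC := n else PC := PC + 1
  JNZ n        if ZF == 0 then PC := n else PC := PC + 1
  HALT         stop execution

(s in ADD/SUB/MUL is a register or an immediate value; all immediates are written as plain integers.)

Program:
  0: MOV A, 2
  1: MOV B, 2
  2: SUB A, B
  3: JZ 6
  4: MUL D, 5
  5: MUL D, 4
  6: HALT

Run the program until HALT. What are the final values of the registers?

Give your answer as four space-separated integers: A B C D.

Step 1: PC=0 exec 'MOV A, 2'. After: A=2 B=0 C=0 D=0 ZF=0 PC=1
Step 2: PC=1 exec 'MOV B, 2'. After: A=2 B=2 C=0 D=0 ZF=0 PC=2
Step 3: PC=2 exec 'SUB A, B'. After: A=0 B=2 C=0 D=0 ZF=1 PC=3
Step 4: PC=3 exec 'JZ 6'. After: A=0 B=2 C=0 D=0 ZF=1 PC=6
Step 5: PC=6 exec 'HALT'. After: A=0 B=2 C=0 D=0 ZF=1 PC=6 HALTED

Answer: 0 2 0 0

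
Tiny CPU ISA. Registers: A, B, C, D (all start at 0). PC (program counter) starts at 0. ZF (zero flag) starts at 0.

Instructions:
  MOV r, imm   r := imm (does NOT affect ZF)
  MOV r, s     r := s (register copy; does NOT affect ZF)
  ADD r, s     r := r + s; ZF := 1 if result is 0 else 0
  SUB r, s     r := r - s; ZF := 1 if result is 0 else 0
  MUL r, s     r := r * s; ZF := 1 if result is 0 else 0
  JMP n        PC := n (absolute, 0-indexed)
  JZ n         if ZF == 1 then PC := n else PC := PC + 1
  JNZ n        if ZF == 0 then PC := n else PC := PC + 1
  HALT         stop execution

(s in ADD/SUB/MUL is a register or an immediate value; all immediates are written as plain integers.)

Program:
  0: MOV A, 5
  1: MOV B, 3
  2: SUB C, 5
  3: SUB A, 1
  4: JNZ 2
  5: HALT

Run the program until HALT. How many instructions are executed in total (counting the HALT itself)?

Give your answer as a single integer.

Step 1: PC=0 exec 'MOV A, 5'. After: A=5 B=0 C=0 D=0 ZF=0 PC=1
Step 2: PC=1 exec 'MOV B, 3'. After: A=5 B=3 C=0 D=0 ZF=0 PC=2
Step 3: PC=2 exec 'SUB C, 5'. After: A=5 B=3 C=-5 D=0 ZF=0 PC=3
Step 4: PC=3 exec 'SUB A, 1'. After: A=4 B=3 C=-5 D=0 ZF=0 PC=4
Step 5: PC=4 exec 'JNZ 2'. After: A=4 B=3 C=-5 D=0 ZF=0 PC=2
Step 6: PC=2 exec 'SUB C, 5'. After: A=4 B=3 C=-10 D=0 ZF=0 PC=3
Step 7: PC=3 exec 'SUB A, 1'. After: A=3 B=3 C=-10 D=0 ZF=0 PC=4
Step 8: PC=4 exec 'JNZ 2'. After: A=3 B=3 C=-10 D=0 ZF=0 PC=2
Step 9: PC=2 exec 'SUB C, 5'. After: A=3 B=3 C=-15 D=0 ZF=0 PC=3
Step 10: PC=3 exec 'SUB A, 1'. After: A=2 B=3 C=-15 D=0 ZF=0 PC=4
Step 11: PC=4 exec 'JNZ 2'. After: A=2 B=3 C=-15 D=0 ZF=0 PC=2
Step 12: PC=2 exec 'SUB C, 5'. After: A=2 B=3 C=-20 D=0 ZF=0 PC=3
Step 13: PC=3 exec 'SUB A, 1'. After: A=1 B=3 C=-20 D=0 ZF=0 PC=4
Step 14: PC=4 exec 'JNZ 2'. After: A=1 B=3 C=-20 D=0 ZF=0 PC=2
Step 15: PC=2 exec 'SUB C, 5'. After: A=1 B=3 C=-25 D=0 ZF=0 PC=3
Step 16: PC=3 exec 'SUB A, 1'. After: A=0 B=3 C=-25 D=0 ZF=1 PC=4
Step 17: PC=4 exec 'JNZ 2'. After: A=0 B=3 C=-25 D=0 ZF=1 PC=5
Step 18: PC=5 exec 'HALT'. After: A=0 B=3 C=-25 D=0 ZF=1 PC=5 HALTED
Total instructions executed: 18

Answer: 18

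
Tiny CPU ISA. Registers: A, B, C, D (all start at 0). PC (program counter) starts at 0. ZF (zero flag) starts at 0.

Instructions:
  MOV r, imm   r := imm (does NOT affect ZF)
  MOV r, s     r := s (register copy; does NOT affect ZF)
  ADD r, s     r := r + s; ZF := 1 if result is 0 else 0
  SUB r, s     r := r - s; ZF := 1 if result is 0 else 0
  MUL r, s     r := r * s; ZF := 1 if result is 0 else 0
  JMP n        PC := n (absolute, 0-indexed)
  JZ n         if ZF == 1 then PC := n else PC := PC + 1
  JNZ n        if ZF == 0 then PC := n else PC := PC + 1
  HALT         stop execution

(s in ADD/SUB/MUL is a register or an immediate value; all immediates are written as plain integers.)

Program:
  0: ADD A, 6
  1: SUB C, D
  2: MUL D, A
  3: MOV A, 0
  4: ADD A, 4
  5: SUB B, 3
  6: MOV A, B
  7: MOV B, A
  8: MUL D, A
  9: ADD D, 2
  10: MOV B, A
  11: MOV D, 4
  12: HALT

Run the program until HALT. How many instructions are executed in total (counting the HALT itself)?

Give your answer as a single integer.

Answer: 13

Derivation:
Step 1: PC=0 exec 'ADD A, 6'. After: A=6 B=0 C=0 D=0 ZF=0 PC=1
Step 2: PC=1 exec 'SUB C, D'. After: A=6 B=0 C=0 D=0 ZF=1 PC=2
Step 3: PC=2 exec 'MUL D, A'. After: A=6 B=0 C=0 D=0 ZF=1 PC=3
Step 4: PC=3 exec 'MOV A, 0'. After: A=0 B=0 C=0 D=0 ZF=1 PC=4
Step 5: PC=4 exec 'ADD A, 4'. After: A=4 B=0 C=0 D=0 ZF=0 PC=5
Step 6: PC=5 exec 'SUB B, 3'. After: A=4 B=-3 C=0 D=0 ZF=0 PC=6
Step 7: PC=6 exec 'MOV A, B'. After: A=-3 B=-3 C=0 D=0 ZF=0 PC=7
Step 8: PC=7 exec 'MOV B, A'. After: A=-3 B=-3 C=0 D=0 ZF=0 PC=8
Step 9: PC=8 exec 'MUL D, A'. After: A=-3 B=-3 C=0 D=0 ZF=1 PC=9
Step 10: PC=9 exec 'ADD D, 2'. After: A=-3 B=-3 C=0 D=2 ZF=0 PC=10
Step 11: PC=10 exec 'MOV B, A'. After: A=-3 B=-3 C=0 D=2 ZF=0 PC=11
Step 12: PC=11 exec 'MOV D, 4'. After: A=-3 B=-3 C=0 D=4 ZF=0 PC=12
Step 13: PC=12 exec 'HALT'. After: A=-3 B=-3 C=0 D=4 ZF=0 PC=12 HALTED
Total instructions executed: 13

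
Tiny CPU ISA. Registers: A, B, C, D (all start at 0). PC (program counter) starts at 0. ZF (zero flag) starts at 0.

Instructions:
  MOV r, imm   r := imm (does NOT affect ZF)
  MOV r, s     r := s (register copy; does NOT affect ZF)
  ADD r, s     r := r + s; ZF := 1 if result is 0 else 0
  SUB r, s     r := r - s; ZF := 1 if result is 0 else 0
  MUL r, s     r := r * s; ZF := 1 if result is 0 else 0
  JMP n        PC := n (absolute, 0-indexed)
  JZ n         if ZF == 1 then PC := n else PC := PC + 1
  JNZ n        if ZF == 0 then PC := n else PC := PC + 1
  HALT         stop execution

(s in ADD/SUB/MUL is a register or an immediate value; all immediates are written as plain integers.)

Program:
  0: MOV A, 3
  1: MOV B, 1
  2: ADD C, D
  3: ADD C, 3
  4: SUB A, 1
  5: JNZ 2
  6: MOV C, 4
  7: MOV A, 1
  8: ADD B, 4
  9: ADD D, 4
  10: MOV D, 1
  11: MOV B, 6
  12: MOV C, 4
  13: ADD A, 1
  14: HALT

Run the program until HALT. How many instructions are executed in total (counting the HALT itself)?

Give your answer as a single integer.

Answer: 23

Derivation:
Step 1: PC=0 exec 'MOV A, 3'. After: A=3 B=0 C=0 D=0 ZF=0 PC=1
Step 2: PC=1 exec 'MOV B, 1'. After: A=3 B=1 C=0 D=0 ZF=0 PC=2
Step 3: PC=2 exec 'ADD C, D'. After: A=3 B=1 C=0 D=0 ZF=1 PC=3
Step 4: PC=3 exec 'ADD C, 3'. After: A=3 B=1 C=3 D=0 ZF=0 PC=4
Step 5: PC=4 exec 'SUB A, 1'. After: A=2 B=1 C=3 D=0 ZF=0 PC=5
Step 6: PC=5 exec 'JNZ 2'. After: A=2 B=1 C=3 D=0 ZF=0 PC=2
Step 7: PC=2 exec 'ADD C, D'. After: A=2 B=1 C=3 D=0 ZF=0 PC=3
Step 8: PC=3 exec 'ADD C, 3'. After: A=2 B=1 C=6 D=0 ZF=0 PC=4
Step 9: PC=4 exec 'SUB A, 1'. After: A=1 B=1 C=6 D=0 ZF=0 PC=5
Step 10: PC=5 exec 'JNZ 2'. After: A=1 B=1 C=6 D=0 ZF=0 PC=2
Step 11: PC=2 exec 'ADD C, D'. After: A=1 B=1 C=6 D=0 ZF=0 PC=3
Step 12: PC=3 exec 'ADD C, 3'. After: A=1 B=1 C=9 D=0 ZF=0 PC=4
Step 13: PC=4 exec 'SUB A, 1'. After: A=0 B=1 C=9 D=0 ZF=1 PC=5
Step 14: PC=5 exec 'JNZ 2'. After: A=0 B=1 C=9 D=0 ZF=1 PC=6
Step 15: PC=6 exec 'MOV C, 4'. After: A=0 B=1 C=4 D=0 ZF=1 PC=7
Step 16: PC=7 exec 'MOV A, 1'. After: A=1 B=1 C=4 D=0 ZF=1 PC=8
Step 17: PC=8 exec 'ADD B, 4'. After: A=1 B=5 C=4 D=0 ZF=0 PC=9
Step 18: PC=9 exec 'ADD D, 4'. After: A=1 B=5 C=4 D=4 ZF=0 PC=10
Step 19: PC=10 exec 'MOV D, 1'. After: A=1 B=5 C=4 D=1 ZF=0 PC=11
Step 20: PC=11 exec 'MOV B, 6'. After: A=1 B=6 C=4 D=1 ZF=0 PC=12
Step 21: PC=12 exec 'MOV C, 4'. After: A=1 B=6 C=4 D=1 ZF=0 PC=13
Step 22: PC=13 exec 'ADD A, 1'. After: A=2 B=6 C=4 D=1 ZF=0 PC=14
Step 23: PC=14 exec 'HALT'. After: A=2 B=6 C=4 D=1 ZF=0 PC=14 HALTED
Total instructions executed: 23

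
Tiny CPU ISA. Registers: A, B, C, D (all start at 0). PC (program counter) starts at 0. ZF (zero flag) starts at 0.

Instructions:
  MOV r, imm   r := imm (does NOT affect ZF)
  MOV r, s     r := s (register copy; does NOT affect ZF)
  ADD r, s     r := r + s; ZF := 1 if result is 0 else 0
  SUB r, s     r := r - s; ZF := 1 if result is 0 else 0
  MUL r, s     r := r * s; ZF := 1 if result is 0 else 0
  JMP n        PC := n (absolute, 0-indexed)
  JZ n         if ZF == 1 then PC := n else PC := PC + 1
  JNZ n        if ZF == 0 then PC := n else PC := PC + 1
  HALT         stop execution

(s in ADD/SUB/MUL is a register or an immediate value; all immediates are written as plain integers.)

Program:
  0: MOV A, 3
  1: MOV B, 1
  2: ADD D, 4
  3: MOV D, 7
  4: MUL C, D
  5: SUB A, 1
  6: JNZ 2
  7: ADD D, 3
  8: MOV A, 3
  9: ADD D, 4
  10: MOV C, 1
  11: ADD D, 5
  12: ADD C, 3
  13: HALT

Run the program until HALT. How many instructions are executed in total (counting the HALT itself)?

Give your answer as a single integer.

Step 1: PC=0 exec 'MOV A, 3'. After: A=3 B=0 C=0 D=0 ZF=0 PC=1
Step 2: PC=1 exec 'MOV B, 1'. After: A=3 B=1 C=0 D=0 ZF=0 PC=2
Step 3: PC=2 exec 'ADD D, 4'. After: A=3 B=1 C=0 D=4 ZF=0 PC=3
Step 4: PC=3 exec 'MOV D, 7'. After: A=3 B=1 C=0 D=7 ZF=0 PC=4
Step 5: PC=4 exec 'MUL C, D'. After: A=3 B=1 C=0 D=7 ZF=1 PC=5
Step 6: PC=5 exec 'SUB A, 1'. After: A=2 B=1 C=0 D=7 ZF=0 PC=6
Step 7: PC=6 exec 'JNZ 2'. After: A=2 B=1 C=0 D=7 ZF=0 PC=2
Step 8: PC=2 exec 'ADD D, 4'. After: A=2 B=1 C=0 D=11 ZF=0 PC=3
Step 9: PC=3 exec 'MOV D, 7'. After: A=2 B=1 C=0 D=7 ZF=0 PC=4
Step 10: PC=4 exec 'MUL C, D'. After: A=2 B=1 C=0 D=7 ZF=1 PC=5
Step 11: PC=5 exec 'SUB A, 1'. After: A=1 B=1 C=0 D=7 ZF=0 PC=6
Step 12: PC=6 exec 'JNZ 2'. After: A=1 B=1 C=0 D=7 ZF=0 PC=2
Step 13: PC=2 exec 'ADD D, 4'. After: A=1 B=1 C=0 D=11 ZF=0 PC=3
Step 14: PC=3 exec 'MOV D, 7'. After: A=1 B=1 C=0 D=7 ZF=0 PC=4
Step 15: PC=4 exec 'MUL C, D'. After: A=1 B=1 C=0 D=7 ZF=1 PC=5
Step 16: PC=5 exec 'SUB A, 1'. After: A=0 B=1 C=0 D=7 ZF=1 PC=6
Step 17: PC=6 exec 'JNZ 2'. After: A=0 B=1 C=0 D=7 ZF=1 PC=7
Step 18: PC=7 exec 'ADD D, 3'. After: A=0 B=1 C=0 D=10 ZF=0 PC=8
Step 19: PC=8 exec 'MOV A, 3'. After: A=3 B=1 C=0 D=10 ZF=0 PC=9
Step 20: PC=9 exec 'ADD D, 4'. After: A=3 B=1 C=0 D=14 ZF=0 PC=10
Step 21: PC=10 exec 'MOV C, 1'. After: A=3 B=1 C=1 D=14 ZF=0 PC=11
Step 22: PC=11 exec 'ADD D, 5'. After: A=3 B=1 C=1 D=19 ZF=0 PC=12
Step 23: PC=12 exec 'ADD C, 3'. After: A=3 B=1 C=4 D=19 ZF=0 PC=13
Step 24: PC=13 exec 'HALT'. After: A=3 B=1 C=4 D=19 ZF=0 PC=13 HALTED
Total instructions executed: 24

Answer: 24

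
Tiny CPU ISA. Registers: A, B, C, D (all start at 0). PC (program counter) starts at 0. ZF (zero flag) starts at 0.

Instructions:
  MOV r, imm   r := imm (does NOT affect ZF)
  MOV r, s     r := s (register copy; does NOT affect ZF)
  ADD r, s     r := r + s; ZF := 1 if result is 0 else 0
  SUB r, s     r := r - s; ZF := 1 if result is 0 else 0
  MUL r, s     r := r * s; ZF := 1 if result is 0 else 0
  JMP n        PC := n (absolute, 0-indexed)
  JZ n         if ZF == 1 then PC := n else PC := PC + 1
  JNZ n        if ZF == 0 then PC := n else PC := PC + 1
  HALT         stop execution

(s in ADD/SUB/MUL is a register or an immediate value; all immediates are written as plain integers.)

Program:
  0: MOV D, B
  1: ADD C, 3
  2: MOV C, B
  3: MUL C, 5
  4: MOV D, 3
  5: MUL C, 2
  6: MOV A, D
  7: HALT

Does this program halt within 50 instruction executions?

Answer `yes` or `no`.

Step 1: PC=0 exec 'MOV D, B'. After: A=0 B=0 C=0 D=0 ZF=0 PC=1
Step 2: PC=1 exec 'ADD C, 3'. After: A=0 B=0 C=3 D=0 ZF=0 PC=2
Step 3: PC=2 exec 'MOV C, B'. After: A=0 B=0 C=0 D=0 ZF=0 PC=3
Step 4: PC=3 exec 'MUL C, 5'. After: A=0 B=0 C=0 D=0 ZF=1 PC=4
Step 5: PC=4 exec 'MOV D, 3'. After: A=0 B=0 C=0 D=3 ZF=1 PC=5
Step 6: PC=5 exec 'MUL C, 2'. After: A=0 B=0 C=0 D=3 ZF=1 PC=6
Step 7: PC=6 exec 'MOV A, D'. After: A=3 B=0 C=0 D=3 ZF=1 PC=7
Step 8: PC=7 exec 'HALT'. After: A=3 B=0 C=0 D=3 ZF=1 PC=7 HALTED

Answer: yes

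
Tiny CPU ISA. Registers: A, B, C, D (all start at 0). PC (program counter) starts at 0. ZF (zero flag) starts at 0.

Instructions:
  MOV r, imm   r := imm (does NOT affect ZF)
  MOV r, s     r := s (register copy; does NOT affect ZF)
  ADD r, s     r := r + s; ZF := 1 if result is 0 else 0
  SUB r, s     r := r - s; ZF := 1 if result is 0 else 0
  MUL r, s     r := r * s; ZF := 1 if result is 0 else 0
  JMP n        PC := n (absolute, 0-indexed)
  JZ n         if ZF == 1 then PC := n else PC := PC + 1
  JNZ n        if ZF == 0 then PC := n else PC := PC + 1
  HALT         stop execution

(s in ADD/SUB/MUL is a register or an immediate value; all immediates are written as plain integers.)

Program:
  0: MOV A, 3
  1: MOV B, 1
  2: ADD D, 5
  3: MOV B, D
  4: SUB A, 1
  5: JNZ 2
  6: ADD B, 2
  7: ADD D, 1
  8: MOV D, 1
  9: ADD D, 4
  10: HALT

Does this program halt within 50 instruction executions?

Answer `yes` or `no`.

Step 1: PC=0 exec 'MOV A, 3'. After: A=3 B=0 C=0 D=0 ZF=0 PC=1
Step 2: PC=1 exec 'MOV B, 1'. After: A=3 B=1 C=0 D=0 ZF=0 PC=2
Step 3: PC=2 exec 'ADD D, 5'. After: A=3 B=1 C=0 D=5 ZF=0 PC=3
Step 4: PC=3 exec 'MOV B, D'. After: A=3 B=5 C=0 D=5 ZF=0 PC=4
Step 5: PC=4 exec 'SUB A, 1'. After: A=2 B=5 C=0 D=5 ZF=0 PC=5
Step 6: PC=5 exec 'JNZ 2'. After: A=2 B=5 C=0 D=5 ZF=0 PC=2
Step 7: PC=2 exec 'ADD D, 5'. After: A=2 B=5 C=0 D=10 ZF=0 PC=3
Step 8: PC=3 exec 'MOV B, D'. After: A=2 B=10 C=0 D=10 ZF=0 PC=4
Step 9: PC=4 exec 'SUB A, 1'. After: A=1 B=10 C=0 D=10 ZF=0 PC=5
Step 10: PC=5 exec 'JNZ 2'. After: A=1 B=10 C=0 D=10 ZF=0 PC=2
Step 11: PC=2 exec 'ADD D, 5'. After: A=1 B=10 C=0 D=15 ZF=0 PC=3
Step 12: PC=3 exec 'MOV B, D'. After: A=1 B=15 C=0 D=15 ZF=0 PC=4
Step 13: PC=4 exec 'SUB A, 1'. After: A=0 B=15 C=0 D=15 ZF=1 PC=5
Step 14: PC=5 exec 'JNZ 2'. After: A=0 B=15 C=0 D=15 ZF=1 PC=6
Step 15: PC=6 exec 'ADD B, 2'. After: A=0 B=17 C=0 D=15 ZF=0 PC=7
Step 16: PC=7 exec 'ADD D, 1'. After: A=0 B=17 C=0 D=16 ZF=0 PC=8
Step 17: PC=8 exec 'MOV D, 1'. After: A=0 B=17 C=0 D=1 ZF=0 PC=9
Step 18: PC=9 exec 'ADD D, 4'. After: A=0 B=17 C=0 D=5 ZF=0 PC=10
Step 19: PC=10 exec 'HALT'. After: A=0 B=17 C=0 D=5 ZF=0 PC=10 HALTED

Answer: yes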